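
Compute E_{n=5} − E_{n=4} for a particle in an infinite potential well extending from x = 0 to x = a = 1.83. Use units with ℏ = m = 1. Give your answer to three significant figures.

ΔE = 13.3

E_n = n²π²ℏ²/(2ma²), so ΔE = (5² − 4²) π²ℏ²/(2ma²).
ΔE = 9 × π² / (2 × 1 × 1.83²) = 13.26.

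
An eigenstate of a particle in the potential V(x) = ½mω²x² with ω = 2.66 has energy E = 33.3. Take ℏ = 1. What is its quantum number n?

n = 12

Invert E_n = (n + ½)ℏω: n = E/ℏω − ½ = 12.019, so n = 12.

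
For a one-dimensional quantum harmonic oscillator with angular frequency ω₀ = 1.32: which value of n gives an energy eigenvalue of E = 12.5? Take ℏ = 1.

n = 9

E_n = ℏω₀(n + ½) ⇒ n = E/(ℏω₀) − ½ = 12.5/1.32 − 0.5 = 8.970 → n = 9.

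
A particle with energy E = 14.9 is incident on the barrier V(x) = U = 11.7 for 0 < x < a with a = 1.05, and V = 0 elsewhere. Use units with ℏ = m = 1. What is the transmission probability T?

E > U: inside the barrier k₂ = √(2m(E − U))/ℏ = 2.530, k₂a = 2.656.
T = [1 + U² sin²(k₂a) / (4E(E − U))]⁻¹ = 1/1.156 = 0.865.

T = 0.865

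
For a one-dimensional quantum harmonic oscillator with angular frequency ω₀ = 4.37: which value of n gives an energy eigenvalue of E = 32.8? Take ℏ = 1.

n = 7

E_n = ℏω₀(n + ½) ⇒ n = E/(ℏω₀) − ½ = 32.8/4.37 − 0.5 = 7.006 → n = 7.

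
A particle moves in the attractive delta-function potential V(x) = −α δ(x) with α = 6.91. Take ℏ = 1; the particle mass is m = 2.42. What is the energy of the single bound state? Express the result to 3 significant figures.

For x ≠ 0 the bound state is ψ ∝ e^{−κ|x|}; integrating the TISE across the delta gives the cusp condition 2κ = 2mα/ℏ², so κ = 16.72.
Then E = −ℏ²κ²/(2m) = −mα²/(2ℏ²) = -57.78.

E = -57.8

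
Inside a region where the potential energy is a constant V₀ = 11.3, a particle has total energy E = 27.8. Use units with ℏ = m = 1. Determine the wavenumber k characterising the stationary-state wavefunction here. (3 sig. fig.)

With E > V₀ the solution is oscillatory, ψ ∝ e^{±ikx} with k = √(2m(E − V₀))/ℏ.
k = √(2 × 1 × 16.5) = 5.745.

k = 5.74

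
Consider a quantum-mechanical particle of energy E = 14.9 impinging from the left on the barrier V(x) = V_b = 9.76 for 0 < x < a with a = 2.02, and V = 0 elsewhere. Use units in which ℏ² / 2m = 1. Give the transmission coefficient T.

T = 0.766

E > V_b: inside the barrier k₂ = √(2m(E − V_b))/ℏ = 2.267, k₂a = 4.580.
Matching at both interfaces gives T⁻¹ = 1 + V_b² sin²(k₂a) / [4E(E − V_b)] = 1.306, hence T = 0.766.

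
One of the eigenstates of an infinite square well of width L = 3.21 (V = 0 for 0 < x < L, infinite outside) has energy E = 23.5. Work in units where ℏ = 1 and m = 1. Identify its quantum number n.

n = 7

For an infinite well E_n = n²π²ℏ²/(2mL²), so n = (L/πℏ)√(2mE).
n = (3.21/π) × √(2 × 1 × 23.5) = 7.005 → n = 7.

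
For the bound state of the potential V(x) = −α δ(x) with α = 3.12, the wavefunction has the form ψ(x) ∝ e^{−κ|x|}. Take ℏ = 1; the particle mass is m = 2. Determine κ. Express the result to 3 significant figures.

Integrate −(ℏ²/2m)ψ'' − αδ(x)ψ = Eψ from −ε to +ε: the ψ'' term gives ψ'(0⁺) − ψ'(0⁻) and the δ term gives −(2mα/ℏ²)ψ(0).
With ψ ∝ e^{−κ|x|} this yields −2κ = −2mα/ℏ², so κ = mα/ℏ² = 6.240.

κ = 6.24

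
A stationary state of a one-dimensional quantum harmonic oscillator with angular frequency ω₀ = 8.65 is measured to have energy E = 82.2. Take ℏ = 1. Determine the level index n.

n = 9

E_n = ℏω₀(n + ½) ⇒ n = E/(ℏω₀) − ½ = 82.2/8.65 − 0.5 = 9.003 → n = 9.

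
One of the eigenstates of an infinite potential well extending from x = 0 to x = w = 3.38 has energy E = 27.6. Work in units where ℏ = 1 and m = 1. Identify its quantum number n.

n = 8

From E_n = n²π²ℏ²/(2mw²) invert to n = √(2mw²E)/(πℏ).
n = (3.38/π) × √(2 × 1 × 27.6) = 7.993 → n = 8.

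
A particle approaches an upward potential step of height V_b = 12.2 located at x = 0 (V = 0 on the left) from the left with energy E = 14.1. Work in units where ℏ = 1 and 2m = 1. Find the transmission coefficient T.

T = 0.786

On each side the TISE gives plane waves with k = √(2m(E − V))/ℏ: k₁ = √(2·½·14.1) = 3.755, k₂ = √(2·½·1.9) = 1.378.
Continuity of ψ and ψ′ at the step yields the reflection amplitude r = (k₁ − k₂)/(k₁ + k₂) = 0.4630; thus R = |r|² = 0.2143, T = 0.7857.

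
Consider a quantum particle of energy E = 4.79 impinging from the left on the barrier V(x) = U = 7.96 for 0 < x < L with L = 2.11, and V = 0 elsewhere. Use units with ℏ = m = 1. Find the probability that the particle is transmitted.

T = 0.0000931

E < U: inside the barrier ψ ∝ e^{±κx} with κ = √(2m(U − E))/ℏ = 2.518.
κL = 5.313, sinh(κL) = 101.5.
The exact tunnelling result is T⁻¹ = 1 + U² sinh²(κL) / [4E(U − E)] = 10740, so T = 0.0000931.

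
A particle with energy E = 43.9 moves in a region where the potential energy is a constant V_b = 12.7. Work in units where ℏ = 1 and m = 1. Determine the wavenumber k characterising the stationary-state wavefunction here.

k = 7.90

With E > V_b the solution is oscillatory, ψ ∝ e^{±ikx} with k = √(2m(E − V_b))/ℏ.
k = √(2 × 1 × 31.2) = 7.899.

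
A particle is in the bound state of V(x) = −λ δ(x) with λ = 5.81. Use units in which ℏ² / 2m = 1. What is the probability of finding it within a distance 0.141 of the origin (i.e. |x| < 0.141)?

The normalised bound state is ψ = √κ e^{−κ|x|} with κ = mλ/ℏ² = 2.905.
P(|x| < d) = ∫_{−d}^{d} κ e^{−2κ|x|} dx = 1 − e^{−2κd} = 1 − e^{−0.8192} = 0.5592.

P = 0.559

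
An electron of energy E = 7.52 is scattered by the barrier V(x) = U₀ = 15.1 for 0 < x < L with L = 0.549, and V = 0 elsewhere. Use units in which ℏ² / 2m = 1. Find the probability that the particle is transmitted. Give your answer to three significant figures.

T = 0.177

E < U₀: inside the barrier ψ ∝ e^{±κx} with κ = √(2m(U₀ − E))/ℏ = 2.753.
κL = 1.511, sinh(κL) = 2.156.
Matching ψ, ψ′ at both faces gives T = [1 + U₀² sinh²(κL) / (4E(U₀ − E))]⁻¹ = 1/5.650 = 0.177.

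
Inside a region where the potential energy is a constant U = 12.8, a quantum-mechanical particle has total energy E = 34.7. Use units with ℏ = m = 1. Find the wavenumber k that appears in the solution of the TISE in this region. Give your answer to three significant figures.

k = 6.62

With E > U the solution is oscillatory, ψ ∝ e^{±ikx} with k = √(2m(E − U))/ℏ.
k = √(2 × 1 × 21.9) = 6.618.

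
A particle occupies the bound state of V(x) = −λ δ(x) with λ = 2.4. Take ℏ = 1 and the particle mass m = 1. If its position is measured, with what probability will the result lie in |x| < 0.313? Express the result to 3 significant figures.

The normalised bound state is ψ = √κ e^{−κ|x|} with κ = mλ/ℏ² = 2.400.
P(|x| < d) = ∫_{−d}^{d} κ e^{−2κ|x|} dx = 1 − e^{−2κd} = 1 − e^{−1.502} = 0.7774.

P = 0.777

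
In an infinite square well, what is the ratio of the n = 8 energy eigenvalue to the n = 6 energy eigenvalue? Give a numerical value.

E_n = n²π²ℏ²/(2mL²) so the ratio is n₂²/n₁² = 64/36 = 1.77778.

1.77778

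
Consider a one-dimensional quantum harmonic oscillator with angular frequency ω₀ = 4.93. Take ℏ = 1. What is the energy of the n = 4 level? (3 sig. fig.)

E = 22.2

The oscillator eigenvalues are E_n = ℏω₀(n + ½), so E_4 = 4.93 × 4.5 = 22.19.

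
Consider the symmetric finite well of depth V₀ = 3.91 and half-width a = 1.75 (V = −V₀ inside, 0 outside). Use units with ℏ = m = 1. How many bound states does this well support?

The dimensionless depth is z₀ = a√(2mV₀)/ℏ = 1.75 × √(7.820) = 4.894.
The even/odd transcendental equations gain one root per π/2 in z₀, giving N = 1 + ⌊2z₀/π⌋ = 1 + ⌊3.115⌋ = 4.

N = 4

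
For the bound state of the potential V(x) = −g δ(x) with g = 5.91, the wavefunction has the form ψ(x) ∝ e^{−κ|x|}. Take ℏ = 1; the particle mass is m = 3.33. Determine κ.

κ = 19.7

Integrate −(ℏ²/2m)ψ'' − gδ(x)ψ = Eψ from −ε to +ε: the ψ'' term gives ψ'(0⁺) − ψ'(0⁻) and the δ term gives −(2mg/ℏ²)ψ(0).
With ψ ∝ e^{−κ|x|} this yields −2κ = −2mg/ℏ², so κ = mg/ℏ² = 19.68.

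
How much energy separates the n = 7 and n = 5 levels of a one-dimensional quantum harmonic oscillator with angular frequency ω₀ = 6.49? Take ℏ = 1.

E_n = ℏω₀(n + ½), so ΔE = (7 − 5) ℏω₀ = 2 × 6.49 = 12.98.

ΔE = 13.0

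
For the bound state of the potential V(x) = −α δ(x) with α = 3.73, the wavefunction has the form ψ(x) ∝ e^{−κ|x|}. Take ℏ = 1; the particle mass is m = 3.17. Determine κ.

κ = 11.8

Integrate −(ℏ²/2m)ψ'' − αδ(x)ψ = Eψ from −ε to +ε: the ψ'' term gives ψ'(0⁺) − ψ'(0⁻) and the δ term gives −(2mα/ℏ²)ψ(0).
With ψ ∝ e^{−κ|x|} this yields −2κ = −2mα/ℏ², so κ = mα/ℏ² = 11.82.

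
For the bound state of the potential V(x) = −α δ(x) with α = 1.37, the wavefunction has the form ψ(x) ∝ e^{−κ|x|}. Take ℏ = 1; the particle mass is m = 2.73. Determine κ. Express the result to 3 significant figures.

Integrate −(ℏ²/2m)ψ'' − αδ(x)ψ = Eψ from −ε to +ε: the ψ'' term gives ψ'(0⁺) − ψ'(0⁻) and the δ term gives −(2mα/ℏ²)ψ(0).
With ψ ∝ e^{−κ|x|} this yields −2κ = −2mα/ℏ², so κ = mα/ℏ² = 3.740.

κ = 3.74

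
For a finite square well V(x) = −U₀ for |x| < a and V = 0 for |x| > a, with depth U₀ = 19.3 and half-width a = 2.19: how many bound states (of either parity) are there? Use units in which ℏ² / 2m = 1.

N = 7

The dimensionless depth is z₀ = a√(2mU₀)/ℏ = 2.19 × √(19.30) = 9.621.
The even/odd transcendental equations gain one root per π/2 in z₀, giving N = 1 + ⌊2z₀/π⌋ = 1 + ⌊6.125⌋ = 7.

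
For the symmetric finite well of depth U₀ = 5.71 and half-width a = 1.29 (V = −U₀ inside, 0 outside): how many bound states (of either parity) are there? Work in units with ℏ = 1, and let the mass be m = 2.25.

N = 5

The dimensionless depth is z₀ = a√(2mU₀)/ℏ = 1.29 × √(25.70) = 6.539.
The even/odd transcendental equations gain one root per π/2 in z₀, giving N = 1 + ⌊2z₀/π⌋ = 1 + ⌊4.163⌋ = 5.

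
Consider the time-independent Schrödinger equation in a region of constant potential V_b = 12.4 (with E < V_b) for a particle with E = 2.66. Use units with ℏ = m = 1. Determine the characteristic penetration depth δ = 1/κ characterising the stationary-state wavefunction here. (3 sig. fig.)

δ = 0.227

Since E < V_b the TISE in this region is ψ'' = κ²ψ with κ = √(2m(V_b − E))/ℏ.
κ = √(2 × 1 × 9.74) = 4.414. The penetration depth is δ = 1/κ = 0.227.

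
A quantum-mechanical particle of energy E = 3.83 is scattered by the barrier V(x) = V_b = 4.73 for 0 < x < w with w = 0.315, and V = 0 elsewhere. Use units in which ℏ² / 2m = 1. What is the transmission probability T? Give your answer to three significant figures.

T = 0.870

Since E < V_b the interior solution is evanescent with decay constant κ = √(2m(V_b − E))/ℏ = 0.9487.
κw = 0.2988, sinh(κw) = 0.3033.
Matching ψ, ψ′ at both faces gives T = [1 + V_b² sinh²(κw) / (4E(V_b − E))]⁻¹ = 1/1.149 = 0.870.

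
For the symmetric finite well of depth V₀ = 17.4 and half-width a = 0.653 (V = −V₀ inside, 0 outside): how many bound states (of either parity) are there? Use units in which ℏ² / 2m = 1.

The dimensionless depth is z₀ = a√(2mV₀)/ℏ = 0.653 × √(17.40) = 2.724.
The even/odd transcendental equations gain one root per π/2 in z₀, giving N = 1 + ⌊2z₀/π⌋ = 1 + ⌊1.734⌋ = 2.

N = 2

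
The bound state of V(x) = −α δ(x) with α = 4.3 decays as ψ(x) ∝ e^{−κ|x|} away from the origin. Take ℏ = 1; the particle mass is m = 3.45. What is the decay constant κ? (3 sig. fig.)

Integrate −(ℏ²/2m)ψ'' − αδ(x)ψ = Eψ from −ε to +ε: the ψ'' term gives ψ'(0⁺) − ψ'(0⁻) and the δ term gives −(2mα/ℏ²)ψ(0).
With ψ ∝ e^{−κ|x|} this yields −2κ = −2mα/ℏ², so κ = mα/ℏ² = 14.84.

κ = 14.8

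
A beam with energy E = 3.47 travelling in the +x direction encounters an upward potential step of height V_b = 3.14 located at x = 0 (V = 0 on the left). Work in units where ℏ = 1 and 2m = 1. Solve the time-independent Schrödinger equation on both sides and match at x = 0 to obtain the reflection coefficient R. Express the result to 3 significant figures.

On each side the TISE gives plane waves with k = √(2m(E − V))/ℏ: k₁ = √(2·½·3.47) = 1.863, k₂ = √(2·½·0.33) = 0.5745.
Continuity of ψ and ψ′ at the step yields the reflection amplitude r = (k₁ − k₂)/(k₁ + k₂) = 0.5286; thus R = |r|² = 0.2794, T = 0.7206.

R = 0.279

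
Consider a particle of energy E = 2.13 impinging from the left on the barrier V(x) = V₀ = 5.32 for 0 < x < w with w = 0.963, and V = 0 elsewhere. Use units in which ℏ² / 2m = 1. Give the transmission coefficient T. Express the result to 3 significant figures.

E < V₀: inside the barrier ψ ∝ e^{±κx} with κ = √(2m(V₀ − E))/ℏ = 1.786.
κw = 1.720, sinh(κw) = 2.703.
Matching ψ, ψ′ at both faces gives T = [1 + V₀² sinh²(κw) / (4E(V₀ − E))]⁻¹ = 1/8.606 = 0.116.

T = 0.116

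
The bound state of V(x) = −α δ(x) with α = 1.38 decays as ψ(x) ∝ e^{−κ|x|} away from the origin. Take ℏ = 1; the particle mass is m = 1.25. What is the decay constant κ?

Integrate −(ℏ²/2m)ψ'' − αδ(x)ψ = Eψ from −ε to +ε: the ψ'' term gives ψ'(0⁺) − ψ'(0⁻) and the δ term gives −(2mα/ℏ²)ψ(0).
With ψ ∝ e^{−κ|x|} this yields −2κ = −2mα/ℏ², so κ = mα/ℏ² = 1.725.

κ = 1.73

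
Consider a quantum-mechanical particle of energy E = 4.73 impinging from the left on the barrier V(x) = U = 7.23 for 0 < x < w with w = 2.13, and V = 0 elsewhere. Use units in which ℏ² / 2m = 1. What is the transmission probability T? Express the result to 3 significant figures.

T = 0.00429

Since E < U the interior solution is evanescent with decay constant κ = √(2m(U − E))/ℏ = 1.581.
κw = 3.368, sinh(κw) = 14.49.
Matching ψ, ψ′ at both faces gives T = [1 + U² sinh²(κw) / (4E(U − E))]⁻¹ = 1/233.0 = 0.00429.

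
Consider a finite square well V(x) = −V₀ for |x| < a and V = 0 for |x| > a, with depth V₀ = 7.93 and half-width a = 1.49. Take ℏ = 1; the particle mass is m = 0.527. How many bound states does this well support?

The dimensionless depth is z₀ = a√(2mV₀)/ℏ = 1.49 × √(8.358) = 4.308.
The even/odd transcendental equations gain one root per π/2 in z₀, giving N = 1 + ⌊2z₀/π⌋ = 1 + ⌊2.742⌋ = 3.

N = 3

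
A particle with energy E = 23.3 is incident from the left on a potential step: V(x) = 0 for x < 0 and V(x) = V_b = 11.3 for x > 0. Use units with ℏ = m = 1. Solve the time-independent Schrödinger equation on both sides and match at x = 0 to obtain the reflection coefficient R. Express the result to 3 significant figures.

The wavenumbers are k₁ = √(2mE)/ℏ = 6.826 on the left and k₂ = √(2m(E − V_b))/ℏ = 4.899 on the right.
Matching ψ and ψ′ at x = 0 gives r = (k₁ − k₂)/(k₁ + k₂), so R = r² = 0.02702 and T = 1 − R = 0.9730.

R = 0.0270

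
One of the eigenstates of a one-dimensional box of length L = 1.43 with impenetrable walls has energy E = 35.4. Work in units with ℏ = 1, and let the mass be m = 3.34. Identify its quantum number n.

n = 7

For an infinite well E_n = n²π²ℏ²/(2mL²), so n = (L/πℏ)√(2mE).
n = (1.43/π) × √(2 × 3.34 × 35.4) = 7.000 → n = 7.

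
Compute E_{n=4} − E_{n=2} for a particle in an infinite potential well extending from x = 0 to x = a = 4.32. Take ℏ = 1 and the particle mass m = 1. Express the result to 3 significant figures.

ΔE = 3.17

E_n = n²π²ℏ²/(2ma²), so ΔE = (4² − 2²) π²ℏ²/(2ma²).
ΔE = 12 × π² / (2 × 1 × 4.32²) = 3.173.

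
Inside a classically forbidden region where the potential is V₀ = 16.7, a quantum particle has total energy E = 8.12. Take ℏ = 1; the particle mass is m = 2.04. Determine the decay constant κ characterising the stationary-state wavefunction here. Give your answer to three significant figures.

Since E < V₀ the TISE in this region is ψ'' = κ²ψ with κ = √(2m(V₀ − E))/ℏ.
κ = √(2 × 2.04 × 8.58) = 5.917.

κ = 5.92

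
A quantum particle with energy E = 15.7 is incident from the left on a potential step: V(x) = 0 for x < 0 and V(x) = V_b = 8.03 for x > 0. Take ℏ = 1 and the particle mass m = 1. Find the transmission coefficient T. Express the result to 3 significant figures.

On each side the TISE gives plane waves with k = √(2m(E − V))/ℏ: k₁ = √(2·1·15.7) = 5.604, k₂ = √(2·1·7.67) = 3.917.
Continuity of ψ and ψ′ at the step yields the reflection amplitude r = (k₁ − k₂)/(k₁ + k₂) = 0.1772; thus R = |r|² = 0.03140, T = 0.9686.

T = 0.969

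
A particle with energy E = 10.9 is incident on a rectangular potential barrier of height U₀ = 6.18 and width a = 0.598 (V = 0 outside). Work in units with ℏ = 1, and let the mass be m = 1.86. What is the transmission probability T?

Above the barrier the interior wavenumber is k₂ = √(2m(E − U₀))/ℏ = 4.190, giving phase k₂a = 2.506.
T = [1 + U₀² sin²(k₂a) / (4E(E − U₀))]⁻¹ = 1/1.065 = 0.939.

T = 0.939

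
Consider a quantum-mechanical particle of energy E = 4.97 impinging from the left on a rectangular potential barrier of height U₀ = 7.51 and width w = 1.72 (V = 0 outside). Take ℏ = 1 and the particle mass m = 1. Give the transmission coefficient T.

T = 0.00154

Since E < U₀ the interior solution is evanescent with decay constant κ = √(2m(U₀ − E))/ℏ = 2.254.
κw = 3.877, sinh(κw) = 24.12.
The exact tunnelling result is T⁻¹ = 1 + U₀² sinh²(κw) / [4E(U₀ − E)] = 650.9, so T = 0.00154.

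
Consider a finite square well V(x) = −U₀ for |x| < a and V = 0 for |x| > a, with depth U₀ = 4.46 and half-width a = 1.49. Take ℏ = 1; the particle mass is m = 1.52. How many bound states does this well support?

N = 4

Define the well-strength parameter z₀ = (a/ℏ)√(2mU₀) = 1.49 × √(2·1.52·4.46) = 5.486.
The even/odd transcendental equations gain one root per π/2 in z₀, giving N = 1 + ⌊2z₀/π⌋ = 1 + ⌊3.493⌋ = 4.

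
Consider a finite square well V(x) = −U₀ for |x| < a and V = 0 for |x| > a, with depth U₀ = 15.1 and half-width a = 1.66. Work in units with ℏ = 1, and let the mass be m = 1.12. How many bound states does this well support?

The dimensionless depth is z₀ = a√(2mU₀)/ℏ = 1.66 × √(33.82) = 9.654.
A new bound state (alternating even/odd) appears each time z₀ passes a multiple of π/2, so N = ⌊2z₀/π⌋ + 1 = ⌊6.146⌋ + 1 = 7.

N = 7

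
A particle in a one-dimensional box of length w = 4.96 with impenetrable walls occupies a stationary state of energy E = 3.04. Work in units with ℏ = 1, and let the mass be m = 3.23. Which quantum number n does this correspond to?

For an infinite well E_n = n²π²ℏ²/(2mw²), so n = (w/πℏ)√(2mE).
n = (4.96/π) × √(2 × 3.23 × 3.04) = 6.997 → n = 7.

n = 7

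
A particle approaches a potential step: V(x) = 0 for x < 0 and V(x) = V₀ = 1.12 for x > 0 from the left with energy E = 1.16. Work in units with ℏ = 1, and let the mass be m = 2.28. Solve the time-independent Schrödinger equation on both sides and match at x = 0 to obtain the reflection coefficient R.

R = 0.472

On each side the TISE gives plane waves with k = √(2m(E − V))/ℏ: k₁ = √(2·2.28·1.16) = 2.300, k₂ = √(2·2.28·0.04) = 0.4271.
Matching ψ and ψ′ at x = 0 gives r = (k₁ − k₂)/(k₁ + k₂), so R = r² = 0.4717 and T = 1 − R = 0.5283.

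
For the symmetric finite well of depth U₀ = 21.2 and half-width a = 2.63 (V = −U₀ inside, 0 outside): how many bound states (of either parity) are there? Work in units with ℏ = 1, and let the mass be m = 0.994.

N = 11

The dimensionless depth is z₀ = a√(2mU₀)/ℏ = 2.63 × √(42.15) = 17.07.
The even/odd transcendental equations gain one root per π/2 in z₀, giving N = 1 + ⌊2z₀/π⌋ = 1 + ⌊10.87⌋ = 11.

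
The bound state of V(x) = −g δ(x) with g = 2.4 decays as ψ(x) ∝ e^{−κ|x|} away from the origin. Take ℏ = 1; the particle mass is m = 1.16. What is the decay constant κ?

κ = 2.78

Integrate −(ℏ²/2m)ψ'' − gδ(x)ψ = Eψ from −ε to +ε: the ψ'' term gives ψ'(0⁺) − ψ'(0⁻) and the δ term gives −(2mg/ℏ²)ψ(0).
With ψ ∝ e^{−κ|x|} this yields −2κ = −2mg/ℏ², so κ = mg/ℏ² = 2.784.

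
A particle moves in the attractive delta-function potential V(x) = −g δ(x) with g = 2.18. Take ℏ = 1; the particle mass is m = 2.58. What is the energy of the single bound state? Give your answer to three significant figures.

The bound state is ψ(x) = √κ e^{−κ|x|}. The derivative jump ψ'(0⁺) − ψ'(0⁻) = −(2mg/ℏ²)ψ(0) fixes κ = mg/ℏ² = 5.624.
Then E = −ℏ²κ²/(2m) = −mg²/(2ℏ²) = -6.131.

E = -6.13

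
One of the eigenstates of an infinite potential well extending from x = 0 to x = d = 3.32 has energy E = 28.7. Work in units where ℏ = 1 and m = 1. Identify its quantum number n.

From E_n = n²π²ℏ²/(2md²) invert to n = √(2md²E)/(πℏ).
n = (3.32/π) × √(2 × 1 × 28.7) = 8.007 → n = 8.

n = 8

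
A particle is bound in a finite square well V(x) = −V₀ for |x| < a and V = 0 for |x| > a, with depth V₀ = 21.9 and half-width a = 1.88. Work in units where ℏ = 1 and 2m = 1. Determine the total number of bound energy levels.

N = 6

Define the well-strength parameter z₀ = (a/ℏ)√(2mV₀) = 1.88 × √(2·0.5·21.9) = 8.798.
A new bound state (alternating even/odd) appears each time z₀ passes a multiple of π/2, so N = ⌊2z₀/π⌋ + 1 = ⌊5.601⌋ + 1 = 6.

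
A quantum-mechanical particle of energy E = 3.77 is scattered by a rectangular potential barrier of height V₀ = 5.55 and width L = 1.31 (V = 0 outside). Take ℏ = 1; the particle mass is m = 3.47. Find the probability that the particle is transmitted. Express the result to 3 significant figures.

E < V₀: inside the barrier ψ ∝ e^{±κx} with κ = √(2m(V₀ − E))/ℏ = 3.515.
κL = 4.604, sinh(κL) = 49.95.
The exact tunnelling result is T⁻¹ = 1 + V₀² sinh²(κL) / [4E(V₀ − E)] = 2864, so T = 0.000349.

T = 0.000349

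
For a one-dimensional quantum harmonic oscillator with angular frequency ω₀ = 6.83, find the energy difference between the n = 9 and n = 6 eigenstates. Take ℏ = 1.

ΔE = 20.5

E_n = ℏω₀(n + ½), so ΔE = (9 − 6) ℏω₀ = 3 × 6.83 = 20.49.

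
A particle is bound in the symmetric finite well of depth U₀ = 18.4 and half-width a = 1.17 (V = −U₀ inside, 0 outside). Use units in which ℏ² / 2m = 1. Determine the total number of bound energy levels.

Define the well-strength parameter z₀ = (a/ℏ)√(2mU₀) = 1.17 × √(2·0.5·18.4) = 5.019.
The even/odd transcendental equations gain one root per π/2 in z₀, giving N = 1 + ⌊2z₀/π⌋ = 1 + ⌊3.195⌋ = 4.

N = 4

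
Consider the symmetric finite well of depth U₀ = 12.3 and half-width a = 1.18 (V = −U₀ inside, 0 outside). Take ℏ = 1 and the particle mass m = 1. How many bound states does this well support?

N = 4

Define the well-strength parameter z₀ = (a/ℏ)√(2mU₀) = 1.18 × √(2·1·12.3) = 5.853.
A new bound state (alternating even/odd) appears each time z₀ passes a multiple of π/2, so N = ⌊2z₀/π⌋ + 1 = ⌊3.726⌋ + 1 = 4.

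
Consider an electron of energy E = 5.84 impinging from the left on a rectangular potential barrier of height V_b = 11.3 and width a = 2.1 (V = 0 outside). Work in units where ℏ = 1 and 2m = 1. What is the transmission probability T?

Since E < V_b the interior solution is evanescent with decay constant κ = √(2m(V_b − E))/ℏ = 2.337.
κa = 4.907, sinh(κa) = 67.61.
Matching ψ, ψ′ at both faces gives T = [1 + V_b² sinh²(κa) / (4E(V_b − E))]⁻¹ = 1/4578 = 0.000218.

T = 0.000218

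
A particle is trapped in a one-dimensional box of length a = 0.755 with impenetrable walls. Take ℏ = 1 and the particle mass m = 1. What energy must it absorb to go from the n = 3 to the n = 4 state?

E_n = n²π²ℏ²/(2ma²), so ΔE = (4² − 3²) π²ℏ²/(2ma²).
ΔE = 7 × π² / (2 × 1 × 0.755²) = 60.60.

ΔE = 60.6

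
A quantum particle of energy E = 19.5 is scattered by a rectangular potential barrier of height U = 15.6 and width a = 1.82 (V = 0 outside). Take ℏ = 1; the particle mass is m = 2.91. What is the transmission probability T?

E > U: inside the barrier k₂ = √(2m(E − U))/ℏ = 4.764, k₂a = 8.671.
T = [1 + U² sin²(k₂a) / (4E(E − U))]⁻¹ = 1/1.375 = 0.727.

T = 0.727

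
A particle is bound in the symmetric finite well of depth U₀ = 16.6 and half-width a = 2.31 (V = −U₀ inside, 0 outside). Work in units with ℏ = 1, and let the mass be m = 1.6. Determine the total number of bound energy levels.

N = 11

The dimensionless depth is z₀ = a√(2mU₀)/ℏ = 2.31 × √(53.12) = 16.84.
A new bound state (alternating even/odd) appears each time z₀ passes a multiple of π/2, so N = ⌊2z₀/π⌋ + 1 = ⌊10.72⌋ + 1 = 11.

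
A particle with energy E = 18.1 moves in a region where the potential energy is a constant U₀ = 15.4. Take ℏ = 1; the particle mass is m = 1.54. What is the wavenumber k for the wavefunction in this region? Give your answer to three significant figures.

k = 2.88

With E > U₀ the solution is oscillatory, ψ ∝ e^{±ikx} with k = √(2m(E − U₀))/ℏ.
k = √(2 × 1.54 × 2.7) = 2.884.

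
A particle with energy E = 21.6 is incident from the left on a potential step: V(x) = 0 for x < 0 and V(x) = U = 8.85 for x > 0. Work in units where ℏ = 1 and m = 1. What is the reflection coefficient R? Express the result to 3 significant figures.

R = 0.0172

On each side the TISE gives plane waves with k = √(2m(E − V))/ℏ: k₁ = √(2·1·21.6) = 6.573, k₂ = √(2·1·12.75) = 5.050.
Matching ψ and ψ′ at x = 0 gives r = (k₁ − k₂)/(k₁ + k₂), so R = r² = 0.01717 and T = 1 − R = 0.9828.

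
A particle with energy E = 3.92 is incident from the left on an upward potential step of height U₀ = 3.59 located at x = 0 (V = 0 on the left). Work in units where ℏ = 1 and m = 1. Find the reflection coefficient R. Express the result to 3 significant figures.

On each side the TISE gives plane waves with k = √(2m(E − V))/ℏ: k₁ = √(2·1·3.92) = 2.800, k₂ = √(2·1·0.33) = 0.8124.
Matching ψ and ψ′ at x = 0 gives r = (k₁ − k₂)/(k₁ + k₂), so R = r² = 0.3027 and T = 1 − R = 0.6973.

R = 0.303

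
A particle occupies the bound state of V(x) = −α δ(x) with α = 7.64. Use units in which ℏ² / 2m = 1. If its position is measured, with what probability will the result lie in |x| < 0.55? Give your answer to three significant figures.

P = 0.985

The normalised bound state is ψ = √κ e^{−κ|x|} with κ = mα/ℏ² = 3.820.
P(|x| < d) = ∫_{−d}^{d} κ e^{−2κ|x|} dx = 1 − e^{−2κd} = 1 − e^{−4.202} = 0.9850.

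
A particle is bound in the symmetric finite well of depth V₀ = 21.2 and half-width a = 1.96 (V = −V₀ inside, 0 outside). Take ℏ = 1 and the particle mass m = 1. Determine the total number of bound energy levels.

The dimensionless depth is z₀ = a√(2mV₀)/ℏ = 1.96 × √(42.40) = 12.76.
A new bound state (alternating even/odd) appears each time z₀ passes a multiple of π/2, so N = ⌊2z₀/π⌋ + 1 = ⌊8.125⌋ + 1 = 9.

N = 9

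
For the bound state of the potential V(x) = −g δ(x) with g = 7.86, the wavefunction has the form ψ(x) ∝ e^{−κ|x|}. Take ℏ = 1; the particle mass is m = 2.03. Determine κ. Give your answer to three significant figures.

κ = 16.0

Integrate −(ℏ²/2m)ψ'' − gδ(x)ψ = Eψ from −ε to +ε: the ψ'' term gives ψ'(0⁺) − ψ'(0⁻) and the δ term gives −(2mg/ℏ²)ψ(0).
With ψ ∝ e^{−κ|x|} this yields −2κ = −2mg/ℏ², so κ = mg/ℏ² = 15.96.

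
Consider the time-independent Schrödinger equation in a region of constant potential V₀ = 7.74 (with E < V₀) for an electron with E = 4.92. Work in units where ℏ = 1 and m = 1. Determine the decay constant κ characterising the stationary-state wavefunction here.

κ = 2.37

Since E < V₀ the TISE in this region is ψ'' = κ²ψ with κ = √(2m(V₀ − E))/ℏ.
κ = √(2 × 1 × 2.82) = 2.375.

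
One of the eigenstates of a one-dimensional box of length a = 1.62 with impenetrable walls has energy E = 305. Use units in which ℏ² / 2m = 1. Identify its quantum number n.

From E_n = n²π²ℏ²/(2ma²) invert to n = √(2ma²E)/(πℏ).
n = (1.62/π) × √(2 × 0.5 × 305) = 9.006 → n = 9.

n = 9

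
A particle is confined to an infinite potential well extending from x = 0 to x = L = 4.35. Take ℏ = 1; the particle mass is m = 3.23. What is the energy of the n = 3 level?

The infinite-well eigenfunctions ψ_n = √(2/L) sin(nπx/L) vanish at both walls, giving E_n = n²π²ℏ²/(2mL²).
E_3 = 3² × π² / (2 × 3.23 × 4.35²) = 0.7267.

E = 0.727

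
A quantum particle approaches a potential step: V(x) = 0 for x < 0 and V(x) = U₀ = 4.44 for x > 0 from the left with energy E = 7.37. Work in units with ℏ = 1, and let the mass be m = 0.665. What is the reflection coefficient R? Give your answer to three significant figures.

The wavenumbers are k₁ = √(2mE)/ℏ = 3.131 on the left and k₂ = √(2m(E − U₀))/ℏ = 1.974 on the right.
Continuity of ψ and ψ′ at the step yields the reflection amplitude r = (k₁ − k₂)/(k₁ + k₂) = 0.2266; thus R = |r|² = 0.05135, T = 0.9487.

R = 0.0513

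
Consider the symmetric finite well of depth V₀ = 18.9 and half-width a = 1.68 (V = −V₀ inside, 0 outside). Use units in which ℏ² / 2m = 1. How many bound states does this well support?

Define the well-strength parameter z₀ = (a/ℏ)√(2mV₀) = 1.68 × √(2·0.5·18.9) = 7.304.
The even/odd transcendental equations gain one root per π/2 in z₀, giving N = 1 + ⌊2z₀/π⌋ = 1 + ⌊4.650⌋ = 5.

N = 5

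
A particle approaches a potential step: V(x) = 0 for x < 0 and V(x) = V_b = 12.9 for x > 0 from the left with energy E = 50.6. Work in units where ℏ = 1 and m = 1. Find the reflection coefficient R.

On each side the TISE gives plane waves with k = √(2m(E − V))/ℏ: k₁ = √(2·1·50.6) = 10.06, k₂ = √(2·1·37.7) = 8.683.
Matching ψ and ψ′ at x = 0 gives r = (k₁ − k₂)/(k₁ + k₂), so R = r² = 0.005393 and T = 1 − R = 0.9946.

R = 0.00539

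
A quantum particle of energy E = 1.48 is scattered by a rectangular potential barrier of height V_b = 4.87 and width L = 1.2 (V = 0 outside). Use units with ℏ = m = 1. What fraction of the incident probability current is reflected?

Since E < V_b the interior solution is evanescent with decay constant κ = √(2m(V_b − E))/ℏ = 2.604.
κL = 3.125, sinh(κL) = 11.35.
Matching ψ, ψ′ at both faces gives T = [1 + V_b² sinh²(κL) / (4E(V_b − E))]⁻¹ = 1/153.3 = 0.00652.
R = 1 − T = 0.993.

R = 0.993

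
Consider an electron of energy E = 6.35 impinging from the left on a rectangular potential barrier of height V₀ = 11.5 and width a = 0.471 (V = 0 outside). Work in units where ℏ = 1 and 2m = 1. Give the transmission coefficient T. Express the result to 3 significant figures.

T = 0.375

E < V₀: inside the barrier ψ ∝ e^{±κx} with κ = √(2m(V₀ − E))/ℏ = 2.269.
κa = 1.069, sinh(κa) = 1.284.
The exact tunnelling result is T⁻¹ = 1 + V₀² sinh²(κa) / [4E(V₀ − E)] = 2.668, so T = 0.375.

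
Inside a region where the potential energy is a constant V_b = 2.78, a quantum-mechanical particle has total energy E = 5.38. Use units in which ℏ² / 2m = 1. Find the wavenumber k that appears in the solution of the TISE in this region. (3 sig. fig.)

With E > V_b the solution is oscillatory, ψ ∝ e^{±ikx} with k = √(2m(E − V_b))/ℏ.
k = √(2 × 0.5 × 2.6) = 1.612.

k = 1.61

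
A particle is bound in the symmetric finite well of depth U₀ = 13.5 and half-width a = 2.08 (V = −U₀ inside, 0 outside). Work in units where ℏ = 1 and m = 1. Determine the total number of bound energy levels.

The dimensionless depth is z₀ = a√(2mU₀)/ℏ = 2.08 × √(27.00) = 10.81.
The even/odd transcendental equations gain one root per π/2 in z₀, giving N = 1 + ⌊2z₀/π⌋ = 1 + ⌊6.881⌋ = 7.

N = 7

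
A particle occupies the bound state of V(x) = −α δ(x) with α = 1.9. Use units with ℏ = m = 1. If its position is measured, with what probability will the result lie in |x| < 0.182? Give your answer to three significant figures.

The normalised bound state is ψ = √κ e^{−κ|x|} with κ = mα/ℏ² = 1.900.
P(|x| < d) = ∫_{−d}^{d} κ e^{−2κ|x|} dx = 1 − e^{−2κd} = 1 − e^{−0.6916} = 0.4992.

P = 0.499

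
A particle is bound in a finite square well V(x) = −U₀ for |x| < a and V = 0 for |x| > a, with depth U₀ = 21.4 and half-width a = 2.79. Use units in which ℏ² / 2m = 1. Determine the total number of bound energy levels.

N = 9

Define the well-strength parameter z₀ = (a/ℏ)√(2mU₀) = 2.79 × √(2·0.5·21.4) = 12.91.
A new bound state (alternating even/odd) appears each time z₀ passes a multiple of π/2, so N = ⌊2z₀/π⌋ + 1 = ⌊8.217⌋ + 1 = 9.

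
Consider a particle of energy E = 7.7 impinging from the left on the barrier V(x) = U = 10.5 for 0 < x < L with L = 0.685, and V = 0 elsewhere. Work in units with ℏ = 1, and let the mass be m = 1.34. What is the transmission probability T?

E < U: inside the barrier ψ ∝ e^{±κx} with κ = √(2m(U − E))/ℏ = 2.739.
κL = 1.876, sinh(κL) = 3.189.
The exact tunnelling result is T⁻¹ = 1 + U² sinh²(κL) / [4E(U − E)] = 14.00, so T = 0.0714.

T = 0.0714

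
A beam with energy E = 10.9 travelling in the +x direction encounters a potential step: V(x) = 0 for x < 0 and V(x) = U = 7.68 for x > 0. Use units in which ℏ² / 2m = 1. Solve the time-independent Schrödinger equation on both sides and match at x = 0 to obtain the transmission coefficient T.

T = 0.913

On each side the TISE gives plane waves with k = √(2m(E − V))/ℏ: k₁ = √(2·½·10.9) = 3.302, k₂ = √(2·½·3.22) = 1.794.
Matching ψ and ψ′ at x = 0 gives r = (k₁ − k₂)/(k₁ + k₂), so R = r² = 0.08746 and T = 1 − R = 0.9125.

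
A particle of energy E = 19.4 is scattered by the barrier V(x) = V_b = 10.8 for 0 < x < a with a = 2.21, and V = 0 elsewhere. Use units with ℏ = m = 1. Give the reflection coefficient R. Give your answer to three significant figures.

R = 0.0114

Above the barrier the interior wavenumber is k₂ = √(2m(E − V_b))/ℏ = 4.147, giving phase k₂a = 9.166.
Matching at both interfaces gives T⁻¹ = 1 + V_b² sin²(k₂a) / [4E(E − V_b)] = 1.011, hence T = 0.989.
R = 1 − T = 0.0114.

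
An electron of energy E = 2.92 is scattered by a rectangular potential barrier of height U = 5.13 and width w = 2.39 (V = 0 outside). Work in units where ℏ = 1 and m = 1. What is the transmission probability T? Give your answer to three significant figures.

Since E < U the interior solution is evanescent with decay constant κ = √(2m(U − E))/ℏ = 2.102.
κw = 5.025, sinh(κw) = 76.06.
Matching ψ, ψ′ at both faces gives T = [1 + U² sinh²(κw) / (4E(U − E))]⁻¹ = 1/5899 = 0.000170.

T = 0.000170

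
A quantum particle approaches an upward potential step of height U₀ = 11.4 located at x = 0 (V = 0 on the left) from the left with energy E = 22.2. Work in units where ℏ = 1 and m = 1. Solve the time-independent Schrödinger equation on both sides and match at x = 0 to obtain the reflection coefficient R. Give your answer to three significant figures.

R = 0.0318

On each side the TISE gives plane waves with k = √(2m(E − V))/ℏ: k₁ = √(2·1·22.2) = 6.663, k₂ = √(2·1·10.8) = 4.648.
Continuity of ψ and ψ′ at the step yields the reflection amplitude r = (k₁ − k₂)/(k₁ + k₂) = 0.1782; thus R = |r|² = 0.03176, T = 0.9682.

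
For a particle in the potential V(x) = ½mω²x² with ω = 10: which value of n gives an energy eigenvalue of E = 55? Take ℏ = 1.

n = 5

Invert E_n = (n + ½)ℏω: n = E/ℏω − ½ = 5.000, so n = 5.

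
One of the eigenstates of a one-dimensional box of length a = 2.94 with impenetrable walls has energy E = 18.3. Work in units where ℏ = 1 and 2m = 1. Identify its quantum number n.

From E_n = n²π²ℏ²/(2ma²) invert to n = √(2ma²E)/(πℏ).
n = (2.94/π) × √(2 × 0.5 × 18.3) = 4.003 → n = 4.

n = 4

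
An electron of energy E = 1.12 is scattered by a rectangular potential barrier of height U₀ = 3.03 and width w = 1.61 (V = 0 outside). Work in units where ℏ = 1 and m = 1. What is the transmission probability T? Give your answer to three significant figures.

T = 0.00687

Since E < U₀ the interior solution is evanescent with decay constant κ = √(2m(U₀ − E))/ℏ = 1.954.
κw = 3.147, sinh(κw) = 11.61.
The exact tunnelling result is T⁻¹ = 1 + U₀² sinh²(κw) / [4E(U₀ − E)] = 145.6, so T = 0.00687.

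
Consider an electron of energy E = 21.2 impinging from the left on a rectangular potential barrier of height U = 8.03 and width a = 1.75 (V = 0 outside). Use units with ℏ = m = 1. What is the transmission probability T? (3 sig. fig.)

Above the barrier the interior wavenumber is k₂ = √(2m(E − U))/ℏ = 5.132, giving phase k₂a = 8.981.
T = [1 + U² sin²(k₂a) / (4E(E − U))]⁻¹ = 1/1.011 = 0.989.

T = 0.989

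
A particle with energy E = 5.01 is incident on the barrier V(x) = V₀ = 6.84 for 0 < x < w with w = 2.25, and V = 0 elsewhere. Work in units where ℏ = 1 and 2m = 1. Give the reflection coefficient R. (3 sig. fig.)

E < V₀: inside the barrier ψ ∝ e^{±κx} with κ = √(2m(V₀ − E))/ℏ = 1.353.
κw = 3.044, sinh(κw) = 10.47.
The exact tunnelling result is T⁻¹ = 1 + V₀² sinh²(κw) / [4E(V₀ − E)] = 140.8, so T = 0.00710.
R = 1 − T = 0.993.

R = 0.993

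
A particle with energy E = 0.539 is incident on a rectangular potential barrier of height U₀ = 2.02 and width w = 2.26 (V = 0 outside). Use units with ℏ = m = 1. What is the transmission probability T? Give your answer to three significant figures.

T = 0.00131

E < U₀: inside the barrier ψ ∝ e^{±κx} with κ = √(2m(U₀ − E))/ℏ = 1.721.
κw = 3.890, sinh(κw) = 24.43.
Matching ψ, ψ′ at both faces gives T = [1 + U₀² sinh²(κw) / (4E(U₀ − E))]⁻¹ = 1/764.0 = 0.00131.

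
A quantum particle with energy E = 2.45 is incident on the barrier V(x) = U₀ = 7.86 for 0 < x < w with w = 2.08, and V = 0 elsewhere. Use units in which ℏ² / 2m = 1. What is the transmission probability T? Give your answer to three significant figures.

Since E < U₀ the interior solution is evanescent with decay constant κ = √(2m(U₀ − E))/ℏ = 2.326.
κw = 4.838, sinh(κw) = 63.10.
Matching ψ, ψ′ at both faces gives T = [1 + U₀² sinh²(κw) / (4E(U₀ − E))]⁻¹ = 1/4641 = 0.000215.

T = 0.000215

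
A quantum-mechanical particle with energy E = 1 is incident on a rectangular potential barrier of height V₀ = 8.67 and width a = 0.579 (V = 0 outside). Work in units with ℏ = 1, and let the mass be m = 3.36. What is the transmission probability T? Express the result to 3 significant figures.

T = 0.000400

E < V₀: inside the barrier ψ ∝ e^{±κx} with κ = √(2m(V₀ − E))/ℏ = 7.179.
κa = 4.157, sinh(κa) = 31.93.
Matching ψ, ψ′ at both faces gives T = [1 + V₀² sinh²(κa) / (4E(V₀ − E))]⁻¹ = 1/2498 = 0.000400.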